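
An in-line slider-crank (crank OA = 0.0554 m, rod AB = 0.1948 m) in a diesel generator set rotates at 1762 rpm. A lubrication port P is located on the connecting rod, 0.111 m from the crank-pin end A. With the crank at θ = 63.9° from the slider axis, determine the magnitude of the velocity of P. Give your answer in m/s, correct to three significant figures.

ω = 184.5 rad/s.  Crank-pin speed |V_A| = rω = 10.222 m/s, perpendicular to OA.
Rod angle: sinφ = −(r/L) sinθ ⇒ φ = -14.797°; ω_rod = −rω cosθ/√(L²−r²sin²θ) = -23.878 rad/s.
V_P = V_A + ω_rod × AP, with AP = 0.111 m along the rod.
Components: V_Px = −rω sinθ − a·ω_rod·sinφ = -9.8567 m/s;  V_Py = rω cosθ + a·ω_rod·cosφ = +1.9346 m/s.
|V_P| = √(V_Px² + V_Py²) = 10.045 m/s.

10.0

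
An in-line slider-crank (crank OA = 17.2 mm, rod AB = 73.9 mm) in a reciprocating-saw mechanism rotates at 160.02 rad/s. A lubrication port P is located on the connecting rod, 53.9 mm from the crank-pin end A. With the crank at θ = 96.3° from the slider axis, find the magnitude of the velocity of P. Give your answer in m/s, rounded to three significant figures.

2.68

ω = 160 rad/s.  Crank-pin speed |V_A| = rω = 2.7523 m/s, perpendicular to OA.
Rod angle: sinφ = −(r/L) sinθ ⇒ φ = -13.376°; ω_rod = −rω cosθ/√(L²−r²sin²θ) = +4.2009 rad/s.
V_P = V_A + ω_rod × AP, with AP = 0.0539 m along the rod.
Components: V_Px = −rω sinθ − a·ω_rod·sinφ = -2.6833 m/s;  V_Py = rω cosθ + a·ω_rod·cosφ = -0.081739 m/s.
|V_P| = √(V_Px² + V_Py²) = 2.6846 m/s.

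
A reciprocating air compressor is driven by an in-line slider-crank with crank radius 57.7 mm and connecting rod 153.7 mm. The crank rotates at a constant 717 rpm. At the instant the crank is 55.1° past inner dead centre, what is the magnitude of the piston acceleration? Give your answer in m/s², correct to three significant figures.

146

ω = 2π·717/60 = 75.08 rad/s
x(θ) = r cosθ + √(L² − r² sin²θ); with ω constant, a = ω²·d²x/dθ².
d²x/dθ² = −r cosθ − r²(cos2θ)/√u − r⁴ sin²2θ/(4u^{3/2}),  u = L² − r² sin²θ = 0.0213842 m².
Substituting r = 0.0577 m, L = 0.1537 m, θ = 55.1°: d²x/dθ² = -0.025932 m.
a = ω²·d²x/dθ² = (75.08)²·(-0.025932) = -146.19 m/s²;  |a| = 146.19 m/s².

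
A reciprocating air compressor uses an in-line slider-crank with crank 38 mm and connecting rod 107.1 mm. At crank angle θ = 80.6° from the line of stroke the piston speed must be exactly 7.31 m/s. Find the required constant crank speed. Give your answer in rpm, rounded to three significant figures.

1750

For an in-line slider-crank, |v_piston| = rω|sinθ|·[1 + r cosθ/√(L² − r² sin²θ)].
With r = 0.038 m, L = 0.1071 m, θ = 80.6°: the bracketed kinematic factor |dx/dθ| = 0.039809 m.
ω = v/|dx/dθ| = 7.31/0.039809 = 183.63 rad/s.
N = 60ω/(2π) = 1753.5 rpm.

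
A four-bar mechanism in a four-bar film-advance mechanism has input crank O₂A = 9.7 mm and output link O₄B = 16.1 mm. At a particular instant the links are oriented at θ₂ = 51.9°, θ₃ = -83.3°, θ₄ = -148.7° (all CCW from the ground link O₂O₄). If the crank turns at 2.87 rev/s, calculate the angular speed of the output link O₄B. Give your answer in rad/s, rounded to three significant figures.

ω₂ = 18.03 rad/s (from 2.87 rev/s).
Differentiating the loop-closure r₂e^{iθ₂}+r₃e^{iθ₃}=r₁+r₄e^{iθ₄} gives r₂ω₂e^{iθ₂}+r₃ω₃e^{iθ₃}=r₄ω₄e^{iθ₄}.
Eliminating the other unknown: ω₄ = r₂ω₂ sin(θ₂−θ₃) / [r₄ sin(θ₄−θ₃)].
Numerator sine = +0.70463; denominator sine = -0.90924.
Result = 0.0097·18.03·(+0.70463) / (0.0161·(-0.90924)) = -8.4197 rad/s; magnitude 8.4197 rad/s.

8.42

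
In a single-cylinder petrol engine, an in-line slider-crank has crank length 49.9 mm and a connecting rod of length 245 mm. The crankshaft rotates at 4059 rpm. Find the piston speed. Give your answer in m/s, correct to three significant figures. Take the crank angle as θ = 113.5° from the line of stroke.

ω = 2π·4059/60 = 425.1 rad/s
For an in-line slider-crank, x = r cosθ + √(L² − r² sin²θ), so v = −rω sinθ·[1 + r cosθ/√(L² − r² sin²θ)].
With r = 0.0499 m, L = 0.245 m, θ = 113.5°: √(L² − r² sin²θ) = 0.24069 m.
v = −0.0499·425.1·0.91706·[1 + 0.0499·-0.39875/0.24069] = -17.843 m/s.
|v| = 17.843 m/s.

17.8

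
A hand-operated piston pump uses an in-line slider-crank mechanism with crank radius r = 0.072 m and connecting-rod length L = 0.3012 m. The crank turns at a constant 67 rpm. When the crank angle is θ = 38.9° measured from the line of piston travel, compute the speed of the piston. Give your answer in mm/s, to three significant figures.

ω = 2π·67/60 = 7.016 rad/s
For an in-line slider-crank, x = r cosθ + √(L² − r² sin²θ), so v = −rω sinθ·[1 + r cosθ/√(L² − r² sin²θ)].
With r = 0.072 m, L = 0.3012 m, θ = 38.9°: √(L² − r² sin²θ) = 0.29779 m.
v = −0.072·7.016·0.62796·[1 + 0.072·0.77824/0.29779] = -0.37692 m/s.
|v| = 0.37692 m/s = 376.92 mm/s.

377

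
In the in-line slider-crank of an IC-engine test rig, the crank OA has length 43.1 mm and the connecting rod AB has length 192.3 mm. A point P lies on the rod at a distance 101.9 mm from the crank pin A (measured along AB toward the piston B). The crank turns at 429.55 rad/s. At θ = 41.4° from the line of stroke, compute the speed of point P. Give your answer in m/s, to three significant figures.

ω = 429.6 rad/s.  Crank-pin speed |V_A| = rω = 18.514 m/s, perpendicular to OA.
Rod angle: sinφ = −(r/L) sinθ ⇒ φ = -8.524°; ω_rod = −rω cosθ/√(L²−r²sin²θ) = -73.023 rad/s.
V_P = V_A + ω_rod × AP, with AP = 0.1019 m along the rod.
Components: V_Px = −rω sinθ − a·ω_rod·sinφ = -13.346 m/s;  V_Py = rω cosθ + a·ω_rod·cosφ = +6.5284 m/s.
|V_P| = √(V_Px² + V_Py²) = 14.857 m/s.

14.9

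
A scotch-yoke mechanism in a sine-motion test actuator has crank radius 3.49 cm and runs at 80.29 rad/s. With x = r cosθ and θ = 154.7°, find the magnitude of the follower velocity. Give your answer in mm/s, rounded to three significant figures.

ω = 80.29 rad/s
x = r cosθ ⇒ ẋ = −rω sinθ.
|v| = rω|sinθ| = 0.0349·80.29·|sin 154.7°| = 1.1975 m/s = 1197.5 mm/s.

1200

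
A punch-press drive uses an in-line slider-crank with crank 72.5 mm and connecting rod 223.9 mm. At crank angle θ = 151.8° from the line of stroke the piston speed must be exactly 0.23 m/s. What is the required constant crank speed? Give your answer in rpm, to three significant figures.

For an in-line slider-crank, |v_piston| = rω|sinθ|·[1 + r cosθ/√(L² − r² sin²θ)].
With r = 0.0725 m, L = 0.2239 m, θ = 151.8°: the bracketed kinematic factor |dx/dθ| = 0.024367 m.
ω = v/|dx/dθ| = 0.23/0.024367 = 9.4391 rad/s.
N = 60ω/(2π) = 90.137 rpm.

90.1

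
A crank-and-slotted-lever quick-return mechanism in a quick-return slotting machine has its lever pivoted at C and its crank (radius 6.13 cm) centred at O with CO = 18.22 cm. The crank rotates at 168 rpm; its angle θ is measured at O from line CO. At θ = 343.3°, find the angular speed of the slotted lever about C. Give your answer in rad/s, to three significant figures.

4.36

ω = 17.59 rad/s (from 168 rpm).
Crank pin A relative to C: A = (d + r cosθ, r sinθ); lever angle φ = atan2(r sinθ, d + r cosθ).
Differentiating tanφ: φ̇ = rω(d cosθ + r)/(d² + r² + 2dr cosθ).
d² + r² + 2dr cosθ = |CA|² = 0.0583501 m²;  d cosθ + r = +0.23582 m.
|ω_lever| = |0.0613·17.59·+0.23582| / 0.0583501 = 4.3584 rad/s.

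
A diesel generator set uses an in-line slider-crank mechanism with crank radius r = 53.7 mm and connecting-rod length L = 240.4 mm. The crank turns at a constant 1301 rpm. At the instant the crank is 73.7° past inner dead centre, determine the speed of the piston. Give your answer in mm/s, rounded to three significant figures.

7470

ω = 2π·1301/60 = 136.2 rad/s
For an in-line slider-crank, x = r cosθ + √(L² − r² sin²θ), so v = −rω sinθ·[1 + r cosθ/√(L² − r² sin²θ)].
With r = 0.0537 m, L = 0.2404 m, θ = 73.7°: √(L² − r² sin²θ) = 0.23481 m.
v = −0.0537·136.2·0.95981·[1 + 0.0537·0.28067/0.23481] = -7.4728 m/s.
|v| = 7.4728 m/s = 7472.8 mm/s.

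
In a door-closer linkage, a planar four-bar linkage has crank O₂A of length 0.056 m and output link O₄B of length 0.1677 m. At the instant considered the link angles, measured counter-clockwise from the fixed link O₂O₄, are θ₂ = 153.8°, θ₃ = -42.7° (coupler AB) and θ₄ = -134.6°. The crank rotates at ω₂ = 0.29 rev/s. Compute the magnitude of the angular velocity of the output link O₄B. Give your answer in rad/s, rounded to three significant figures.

0.173

ω₂ = 1.822 rad/s (from 0.29 rev/s).
Differentiating the loop-closure r₂e^{iθ₂}+r₃e^{iθ₃}=r₁+r₄e^{iθ₄} gives r₂ω₂e^{iθ₂}+r₃ω₃e^{iθ₃}=r₄ω₄e^{iθ₄}.
Eliminating the other unknown: ω₄ = r₂ω₂ sin(θ₂−θ₃) / [r₄ sin(θ₄−θ₃)].
Numerator sine = -0.28402; denominator sine = -0.99945.
Result = 0.056·1.822·(-0.28402) / (0.1677·(-0.99945)) = +0.17291 rad/s; magnitude 0.17291 rad/s.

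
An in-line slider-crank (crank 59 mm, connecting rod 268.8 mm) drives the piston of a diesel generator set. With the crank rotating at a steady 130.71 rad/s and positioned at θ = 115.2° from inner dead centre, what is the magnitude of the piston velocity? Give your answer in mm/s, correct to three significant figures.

ω = 130.7 rad/s
For an in-line slider-crank, x = r cosθ + √(L² − r² sin²θ), so v = −rω sinθ·[1 + r cosθ/√(L² − r² sin²θ)].
With r = 0.059 m, L = 0.2688 m, θ = 115.2°: √(L² − r² sin²θ) = 0.26345 m.
v = −0.059·130.7·0.90483·[1 + 0.059·-0.42578/0.26345] = -6.3125 m/s.
|v| = 6.3125 m/s = 6312.5 mm/s.

6310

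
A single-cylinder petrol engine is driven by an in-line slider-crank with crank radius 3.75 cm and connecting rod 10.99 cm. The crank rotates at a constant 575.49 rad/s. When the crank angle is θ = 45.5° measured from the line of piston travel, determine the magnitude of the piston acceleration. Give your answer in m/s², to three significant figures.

ω = 575.5 rad/s
x(θ) = r cosθ + √(L² − r² sin²θ); with ω constant, a = ω²·d²x/dθ².
d²x/dθ² = −r cosθ − r²(cos2θ)/√u − r⁴ sin²2θ/(4u^{3/2}),  u = L² − r² sin²θ = 0.0113626 m².
Substituting r = 0.0375 m, L = 0.1099 m, θ = 45.5°: d²x/dθ² = -0.026462 m.
a = ω²·d²x/dθ² = (575.5)²·(-0.026462) = -8763.9 m/s²;  |a| = 8763.9 m/s².

8760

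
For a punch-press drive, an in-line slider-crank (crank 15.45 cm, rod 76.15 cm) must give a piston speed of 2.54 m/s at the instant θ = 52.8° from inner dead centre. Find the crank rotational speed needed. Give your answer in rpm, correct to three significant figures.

For an in-line slider-crank, |v_piston| = rω|sinθ|·[1 + r cosθ/√(L² − r² sin²θ)].
With r = 0.1545 m, L = 0.7615 m, θ = 52.8°: the bracketed kinematic factor |dx/dθ| = 0.13836 m.
ω = v/|dx/dθ| = 2.54/0.13836 = 18.358 rad/s.
N = 60ω/(2π) = 175.3 rpm.

175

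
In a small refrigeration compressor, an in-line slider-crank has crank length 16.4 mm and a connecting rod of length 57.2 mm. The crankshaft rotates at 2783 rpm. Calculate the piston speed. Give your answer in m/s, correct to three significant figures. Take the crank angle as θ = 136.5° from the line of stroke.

ω = 2π·2783/60 = 291.4 rad/s
For an in-line slider-crank, x = r cosθ + √(L² − r² sin²θ), so v = −rω sinθ·[1 + r cosθ/√(L² − r² sin²θ)].
With r = 0.0164 m, L = 0.0572 m, θ = 136.5°: √(L² − r² sin²θ) = 0.056075 m.
v = −0.0164·291.4·0.68835·[1 + 0.0164·-0.72537/0.056075] = -2.592 m/s.
|v| = 2.592 m/s.

2.59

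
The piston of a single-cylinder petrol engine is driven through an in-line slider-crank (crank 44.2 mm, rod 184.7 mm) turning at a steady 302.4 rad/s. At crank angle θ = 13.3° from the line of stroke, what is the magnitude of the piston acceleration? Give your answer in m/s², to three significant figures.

4800

ω = 302.4 rad/s
x(θ) = r cosθ + √(L² − r² sin²θ); with ω constant, a = ω²·d²x/dθ².
d²x/dθ² = −r cosθ − r²(cos2θ)/√u − r⁴ sin²2θ/(4u^{3/2}),  u = L² − r² sin²θ = 0.0340107 m².
Substituting r = 0.0442 m, L = 0.1847 m, θ = 13.3°: d²x/dθ² = -0.052517 m.
a = ω²·d²x/dθ² = (302.4)²·(-0.052517) = -4802.5 m/s²;  |a| = 4802.5 m/s².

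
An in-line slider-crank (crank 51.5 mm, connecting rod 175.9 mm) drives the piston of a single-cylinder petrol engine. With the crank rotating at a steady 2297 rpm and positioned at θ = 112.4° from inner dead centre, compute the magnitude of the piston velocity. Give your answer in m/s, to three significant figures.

10.1

ω = 2π·2297/60 = 240.5 rad/s
For an in-line slider-crank, x = r cosθ + √(L² − r² sin²θ), so v = −rω sinθ·[1 + r cosθ/√(L² − r² sin²θ)].
With r = 0.0515 m, L = 0.1759 m, θ = 112.4°: √(L² − r² sin²θ) = 0.16933 m.
v = −0.0515·240.5·0.92455·[1 + 0.0515·-0.38107/0.16933] = -10.126 m/s.
|v| = 10.126 m/s.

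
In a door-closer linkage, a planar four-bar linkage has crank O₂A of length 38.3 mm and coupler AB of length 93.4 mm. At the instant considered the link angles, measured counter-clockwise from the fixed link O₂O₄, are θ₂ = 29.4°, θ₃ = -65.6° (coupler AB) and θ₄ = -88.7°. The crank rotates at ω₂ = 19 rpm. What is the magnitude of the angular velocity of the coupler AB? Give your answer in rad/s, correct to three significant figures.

ω₂ = 1.99 rad/s (from 19 rpm).
Differentiating the loop-closure r₂e^{iθ₂}+r₃e^{iθ₃}=r₁+r₄e^{iθ₄} gives r₂ω₂e^{iθ₂}+r₃ω₃e^{iθ₃}=r₄ω₄e^{iθ₄}.
Eliminating the other unknown: ω₃ = r₂ω₂ sin(θ₄−θ₂) / [r₃ sin(θ₃−θ₄)].
Numerator sine = -0.88213; denominator sine = +0.39234.
Result = 0.0383·1.99·(-0.88213) / (0.0934·(+0.39234)) = -1.8344 rad/s; magnitude 1.8344 rad/s.

1.83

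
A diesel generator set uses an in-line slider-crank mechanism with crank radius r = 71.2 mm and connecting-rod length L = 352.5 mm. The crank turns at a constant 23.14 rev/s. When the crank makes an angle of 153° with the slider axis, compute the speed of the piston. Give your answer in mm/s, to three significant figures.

ω = 2π·23.1 = 145.4 rad/s
For an in-line slider-crank, x = r cosθ + √(L² − r² sin²θ), so v = −rω sinθ·[1 + r cosθ/√(L² − r² sin²θ)].
With r = 0.0712 m, L = 0.3525 m, θ = 153°: √(L² − r² sin²θ) = 0.35101 m.
v = −0.0712·145.4·0.45399·[1 + 0.0712·-0.89101/0.35101] = -3.8503 m/s.
|v| = 3.8503 m/s = 3850.3 mm/s.

3850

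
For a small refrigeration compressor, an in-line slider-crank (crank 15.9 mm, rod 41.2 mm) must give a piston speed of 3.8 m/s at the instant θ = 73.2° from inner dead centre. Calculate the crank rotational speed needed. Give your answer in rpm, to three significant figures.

For an in-line slider-crank, |v_piston| = rω|sinθ|·[1 + r cosθ/√(L² − r² sin²θ)].
With r = 0.0159 m, L = 0.0412 m, θ = 73.2°: the bracketed kinematic factor |dx/dθ| = 0.017048 m.
ω = v/|dx/dθ| = 3.8/0.017048 = 222.89 rad/s.
N = 60ω/(2π) = 2128.5 rpm.

2130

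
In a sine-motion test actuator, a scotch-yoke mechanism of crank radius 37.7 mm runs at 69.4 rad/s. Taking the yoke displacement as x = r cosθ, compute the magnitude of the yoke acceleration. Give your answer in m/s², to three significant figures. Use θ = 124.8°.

ω = 69.4 rad/s
x = r cosθ ⇒ ẍ = −rω² cosθ (ω constant).
|a| = rω²|cosθ| = 0.0377·(69.4)²·|cos 124.8°| = 103.63 m/s².

104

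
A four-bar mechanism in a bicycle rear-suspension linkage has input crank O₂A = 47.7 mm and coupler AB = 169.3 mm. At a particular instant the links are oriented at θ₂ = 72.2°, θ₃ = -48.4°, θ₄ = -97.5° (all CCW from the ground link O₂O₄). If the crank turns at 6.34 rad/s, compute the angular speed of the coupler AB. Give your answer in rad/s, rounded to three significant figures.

0.423

ω₂ = 6.34 rad/s
Differentiating the loop-closure r₂e^{iθ₂}+r₃e^{iθ₃}=r₁+r₄e^{iθ₄} gives r₂ω₂e^{iθ₂}+r₃ω₃e^{iθ₃}=r₄ω₄e^{iθ₄}.
Eliminating the other unknown: ω₃ = r₂ω₂ sin(θ₄−θ₂) / [r₃ sin(θ₃−θ₄)].
Numerator sine = -0.17880; denominator sine = +0.75585.
Result = 0.0477·6.34·(-0.17880) / (0.1693·(+0.75585)) = -0.42256 rad/s; magnitude 0.42256 rad/s.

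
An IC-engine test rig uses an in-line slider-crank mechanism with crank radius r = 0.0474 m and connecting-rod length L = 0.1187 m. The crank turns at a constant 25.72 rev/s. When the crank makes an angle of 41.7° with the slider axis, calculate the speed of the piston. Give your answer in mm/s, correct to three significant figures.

ω = 2π·25.7 = 161.6 rad/s
For an in-line slider-crank, x = r cosθ + √(L² − r² sin²θ), so v = −rω sinθ·[1 + r cosθ/√(L² − r² sin²θ)].
With r = 0.0474 m, L = 0.1187 m, θ = 41.7°: √(L² − r² sin²θ) = 0.11444 m.
v = −0.0474·161.6·0.66523·[1 + 0.0474·0.74664/0.11444] = -6.6716 m/s.
|v| = 6.6716 m/s = 6671.6 mm/s.

6670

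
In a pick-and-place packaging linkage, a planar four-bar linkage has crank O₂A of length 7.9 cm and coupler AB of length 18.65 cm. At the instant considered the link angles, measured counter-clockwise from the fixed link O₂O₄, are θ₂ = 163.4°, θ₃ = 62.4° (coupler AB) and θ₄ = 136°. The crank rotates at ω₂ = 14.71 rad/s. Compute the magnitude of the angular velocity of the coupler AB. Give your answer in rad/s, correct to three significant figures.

2.99

ω₂ = 14.71 rad/s
Differentiating the loop-closure r₂e^{iθ₂}+r₃e^{iθ₃}=r₁+r₄e^{iθ₄} gives r₂ω₂e^{iθ₂}+r₃ω₃e^{iθ₃}=r₄ω₄e^{iθ₄}.
Eliminating the other unknown: ω₃ = r₂ω₂ sin(θ₄−θ₂) / [r₃ sin(θ₃−θ₄)].
Numerator sine = -0.46020; denominator sine = -0.95931.
Result = 0.079·14.71·(-0.46020) / (0.1865·(-0.95931)) = +2.9891 rad/s; magnitude 2.9891 rad/s.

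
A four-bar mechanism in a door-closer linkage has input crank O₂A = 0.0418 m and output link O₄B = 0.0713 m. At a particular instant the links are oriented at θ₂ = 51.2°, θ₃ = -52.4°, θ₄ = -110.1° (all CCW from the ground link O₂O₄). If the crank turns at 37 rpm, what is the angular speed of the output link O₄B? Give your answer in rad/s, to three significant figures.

ω₂ = 3.875 rad/s (from 37 rpm).
Differentiating the loop-closure r₂e^{iθ₂}+r₃e^{iθ₃}=r₁+r₄e^{iθ₄} gives r₂ω₂e^{iθ₂}+r₃ω₃e^{iθ₃}=r₄ω₄e^{iθ₄}.
Eliminating the other unknown: ω₄ = r₂ω₂ sin(θ₂−θ₃) / [r₄ sin(θ₄−θ₃)].
Numerator sine = +0.97196; denominator sine = -0.84526.
Result = 0.0418·3.875·(+0.97196) / (0.0713·(-0.84526)) = -2.612 rad/s; magnitude 2.612 rad/s.

2.61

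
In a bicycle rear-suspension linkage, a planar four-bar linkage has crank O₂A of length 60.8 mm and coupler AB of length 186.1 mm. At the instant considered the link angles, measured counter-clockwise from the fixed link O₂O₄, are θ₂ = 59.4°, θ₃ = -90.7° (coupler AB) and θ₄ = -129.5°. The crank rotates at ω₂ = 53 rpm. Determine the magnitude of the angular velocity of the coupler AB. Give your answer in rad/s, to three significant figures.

ω₂ = 5.55 rad/s (from 53 rpm).
Differentiating the loop-closure r₂e^{iθ₂}+r₃e^{iθ₃}=r₁+r₄e^{iθ₄} gives r₂ω₂e^{iθ₂}+r₃ω₃e^{iθ₃}=r₄ω₄e^{iθ₄}.
Eliminating the other unknown: ω₃ = r₂ω₂ sin(θ₄−θ₂) / [r₃ sin(θ₃−θ₄)].
Numerator sine = +0.15471; denominator sine = +0.62660.
Result = 0.0608·5.55·(+0.15471) / (0.1861·(+0.62660)) = +0.4477 rad/s; magnitude 0.4477 rad/s.

0.448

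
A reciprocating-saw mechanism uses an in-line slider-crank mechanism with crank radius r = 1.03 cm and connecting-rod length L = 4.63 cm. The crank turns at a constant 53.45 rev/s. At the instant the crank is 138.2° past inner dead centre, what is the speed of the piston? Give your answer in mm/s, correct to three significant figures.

ω = 2π·53.5 = 335.8 rad/s
For an in-line slider-crank, x = r cosθ + √(L² − r² sin²θ), so v = −rω sinθ·[1 + r cosθ/√(L² − r² sin²θ)].
With r = 0.0103 m, L = 0.0463 m, θ = 138.2°: √(L² − r² sin²θ) = 0.045788 m.
v = −0.0103·335.8·0.66653·[1 + 0.0103·-0.74548/0.045788] = -1.919 m/s.
|v| = 1.919 m/s = 1919 mm/s.

1920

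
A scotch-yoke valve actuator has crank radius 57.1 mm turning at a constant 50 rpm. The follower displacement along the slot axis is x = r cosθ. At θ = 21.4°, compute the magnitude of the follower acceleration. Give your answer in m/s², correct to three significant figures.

ω = 5.236 rad/s (from 50 rpm).
x = r cosθ ⇒ ẍ = −rω² cosθ (ω constant).
|a| = rω²|cosθ| = 0.0571·(5.236)²·|cos 21.4°| = 1.4575 m/s².

1.46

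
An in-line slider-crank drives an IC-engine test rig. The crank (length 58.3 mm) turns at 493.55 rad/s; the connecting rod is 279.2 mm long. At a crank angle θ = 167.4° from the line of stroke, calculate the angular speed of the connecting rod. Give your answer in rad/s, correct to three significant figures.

101

ω = 493.6 rad/s
The rod makes angle φ with the slider axis where L sinφ = r sinθ; differentiating, L cosφ·φ̇ = r ω cosθ.
L cosφ = √(L² − r² sin²θ) = 0.27891 m.
|ω_rod| = r ω |cosθ| / √(L² − r² sin²θ) = 0.0583·493.6·0.97592/0.27891 = 100.68 rad/s.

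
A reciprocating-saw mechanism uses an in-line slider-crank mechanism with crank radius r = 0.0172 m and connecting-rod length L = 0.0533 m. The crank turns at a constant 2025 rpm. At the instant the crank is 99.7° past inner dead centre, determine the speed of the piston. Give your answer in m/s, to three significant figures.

ω = 2π·2025/60 = 212.1 rad/s
For an in-line slider-crank, x = r cosθ + √(L² − r² sin²θ), so v = −rω sinθ·[1 + r cosθ/√(L² − r² sin²θ)].
With r = 0.0172 m, L = 0.0533 m, θ = 99.7°: √(L² − r² sin²θ) = 0.050532 m.
v = −0.0172·212.1·0.98570·[1 + 0.0172·-0.16849/0.050532] = -3.3891 m/s.
|v| = 3.3891 m/s.

3.39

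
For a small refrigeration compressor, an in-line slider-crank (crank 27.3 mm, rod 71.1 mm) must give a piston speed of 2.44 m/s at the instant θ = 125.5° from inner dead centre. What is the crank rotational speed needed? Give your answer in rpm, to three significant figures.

For an in-line slider-crank, |v_piston| = rω|sinθ|·[1 + r cosθ/√(L² − r² sin²θ)].
With r = 0.0273 m, L = 0.0711 m, θ = 125.5°: the bracketed kinematic factor |dx/dθ| = 0.017008 m.
ω = v/|dx/dθ| = 2.44/0.017008 = 143.46 rad/s.
N = 60ω/(2π) = 1369.9 rpm.

1370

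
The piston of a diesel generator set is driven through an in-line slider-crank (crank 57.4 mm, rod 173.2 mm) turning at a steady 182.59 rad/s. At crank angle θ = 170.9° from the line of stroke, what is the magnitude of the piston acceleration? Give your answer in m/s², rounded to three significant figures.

ω = 182.6 rad/s
x(θ) = r cosθ + √(L² − r² sin²θ); with ω constant, a = ω²·d²x/dθ².
d²x/dθ² = −r cosθ − r²(cos2θ)/√u − r⁴ sin²2θ/(4u^{3/2}),  u = L² − r² sin²θ = 0.0299158 m².
Substituting r = 0.0574 m, L = 0.1732 m, θ = 170.9°: d²x/dθ² = +0.03853 m.
a = ω²·d²x/dθ² = (182.6)²·(+0.03853) = +1284.6 m/s²;  |a| = 1284.6 m/s².

1280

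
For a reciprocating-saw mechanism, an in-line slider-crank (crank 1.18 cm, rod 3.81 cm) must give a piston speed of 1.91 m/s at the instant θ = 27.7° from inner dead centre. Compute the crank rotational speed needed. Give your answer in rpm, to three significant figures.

2600

For an in-line slider-crank, |v_piston| = rω|sinθ|·[1 + r cosθ/√(L² − r² sin²θ)].
With r = 0.0118 m, L = 0.0381 m, θ = 27.7°: the bracketed kinematic factor |dx/dθ| = 0.0070051 m.
ω = v/|dx/dθ| = 1.91/0.0070051 = 272.66 rad/s.
N = 60ω/(2π) = 2603.7 rpm.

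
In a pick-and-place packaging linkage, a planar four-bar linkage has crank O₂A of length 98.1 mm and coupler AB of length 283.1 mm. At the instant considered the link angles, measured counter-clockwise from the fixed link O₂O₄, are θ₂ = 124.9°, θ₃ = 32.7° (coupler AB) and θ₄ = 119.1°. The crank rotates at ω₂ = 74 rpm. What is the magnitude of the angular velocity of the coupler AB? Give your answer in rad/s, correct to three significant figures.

0.272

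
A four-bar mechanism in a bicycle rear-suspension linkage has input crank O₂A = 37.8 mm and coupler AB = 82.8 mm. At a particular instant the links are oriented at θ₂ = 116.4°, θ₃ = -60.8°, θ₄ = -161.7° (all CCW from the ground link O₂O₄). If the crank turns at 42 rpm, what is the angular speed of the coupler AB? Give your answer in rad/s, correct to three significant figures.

2.02

ω₂ = 4.398 rad/s (from 42 rpm).
Differentiating the loop-closure r₂e^{iθ₂}+r₃e^{iθ₃}=r₁+r₄e^{iθ₄} gives r₂ω₂e^{iθ₂}+r₃ω₃e^{iθ₃}=r₄ω₄e^{iθ₄}.
Eliminating the other unknown: ω₃ = r₂ω₂ sin(θ₄−θ₂) / [r₃ sin(θ₃−θ₄)].
Numerator sine = +0.99002; denominator sine = +0.98196.
Result = 0.0378·4.398·(+0.99002) / (0.0828·(+0.98196)) = +2.0244 rad/s; magnitude 2.0244 rad/s.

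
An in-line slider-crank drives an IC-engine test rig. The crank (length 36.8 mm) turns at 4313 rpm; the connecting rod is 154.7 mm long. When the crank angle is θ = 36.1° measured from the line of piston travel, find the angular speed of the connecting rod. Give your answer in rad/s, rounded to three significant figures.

87.7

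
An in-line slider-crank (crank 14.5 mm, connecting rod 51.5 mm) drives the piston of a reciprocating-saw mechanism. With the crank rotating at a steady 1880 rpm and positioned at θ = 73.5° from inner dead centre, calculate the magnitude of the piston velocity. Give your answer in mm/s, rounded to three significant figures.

ω = 2π·1880/60 = 196.9 rad/s
For an in-line slider-crank, x = r cosθ + √(L² − r² sin²θ), so v = −rω sinθ·[1 + r cosθ/√(L² − r² sin²θ)].
With r = 0.0145 m, L = 0.0515 m, θ = 73.5°: √(L² − r² sin²θ) = 0.049588 m.
v = −0.0145·196.9·0.95882·[1 + 0.0145·0.28402/0.049588] = -2.9644 m/s.
|v| = 2.9644 m/s = 2964.4 mm/s.

2960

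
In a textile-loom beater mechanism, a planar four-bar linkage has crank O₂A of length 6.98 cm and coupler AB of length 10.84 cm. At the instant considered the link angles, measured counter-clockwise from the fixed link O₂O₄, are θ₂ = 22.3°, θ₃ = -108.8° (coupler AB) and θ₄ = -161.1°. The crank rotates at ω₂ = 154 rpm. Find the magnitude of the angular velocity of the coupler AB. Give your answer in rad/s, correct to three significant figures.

ω₂ = 16.13 rad/s (from 154 rpm).
Differentiating the loop-closure r₂e^{iθ₂}+r₃e^{iθ₃}=r₁+r₄e^{iθ₄} gives r₂ω₂e^{iθ₂}+r₃ω₃e^{iθ₃}=r₄ω₄e^{iθ₄}.
Eliminating the other unknown: ω₃ = r₂ω₂ sin(θ₄−θ₂) / [r₃ sin(θ₃−θ₄)].
Numerator sine = +0.05931; denominator sine = +0.79122.
Result = 0.0698·16.13·(+0.05931) / (0.1084·(+0.79122)) = +0.77835 rad/s; magnitude 0.77835 rad/s.

0.778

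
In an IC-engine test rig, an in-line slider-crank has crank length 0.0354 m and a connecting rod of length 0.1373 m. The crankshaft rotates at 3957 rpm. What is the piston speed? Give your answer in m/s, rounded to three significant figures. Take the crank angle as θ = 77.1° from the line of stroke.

15.1

ω = 2π·3957/60 = 414.4 rad/s
For an in-line slider-crank, x = r cosθ + √(L² − r² sin²θ), so v = −rω sinθ·[1 + r cosθ/√(L² − r² sin²θ)].
With r = 0.0354 m, L = 0.1373 m, θ = 77.1°: √(L² − r² sin²θ) = 0.13289 m.
v = −0.0354·414.4·0.97476·[1 + 0.0354·0.22325/0.13289] = -15.149 m/s.
|v| = 15.149 m/s.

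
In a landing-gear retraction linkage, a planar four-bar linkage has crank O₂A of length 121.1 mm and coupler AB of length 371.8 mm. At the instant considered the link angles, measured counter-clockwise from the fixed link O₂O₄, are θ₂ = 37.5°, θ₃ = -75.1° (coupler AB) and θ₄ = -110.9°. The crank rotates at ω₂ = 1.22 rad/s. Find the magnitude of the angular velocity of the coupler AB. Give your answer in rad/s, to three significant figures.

0.356

ω₂ = 1.22 rad/s
Differentiating the loop-closure r₂e^{iθ₂}+r₃e^{iθ₃}=r₁+r₄e^{iθ₄} gives r₂ω₂e^{iθ₂}+r₃ω₃e^{iθ₃}=r₄ω₄e^{iθ₄}.
Eliminating the other unknown: ω₃ = r₂ω₂ sin(θ₄−θ₂) / [r₃ sin(θ₃−θ₄)].
Numerator sine = -0.52399; denominator sine = +0.58496.
Result = 0.1211·1.22·(-0.52399) / (0.3718·(+0.58496)) = -0.35595 rad/s; magnitude 0.35595 rad/s.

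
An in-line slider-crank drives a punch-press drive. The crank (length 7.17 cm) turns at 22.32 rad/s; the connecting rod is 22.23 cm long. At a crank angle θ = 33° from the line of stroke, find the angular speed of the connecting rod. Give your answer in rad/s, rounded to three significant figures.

6.13

ω = 22.32 rad/s
The rod makes angle φ with the slider axis where L sinφ = r sinθ; differentiating, L cosφ·φ̇ = r ω cosθ.
L cosφ = √(L² − r² sin²θ) = 0.21884 m.
|ω_rod| = r ω |cosθ| / √(L² − r² sin²θ) = 0.0717·22.32·0.83867/0.21884 = 6.133 rad/s.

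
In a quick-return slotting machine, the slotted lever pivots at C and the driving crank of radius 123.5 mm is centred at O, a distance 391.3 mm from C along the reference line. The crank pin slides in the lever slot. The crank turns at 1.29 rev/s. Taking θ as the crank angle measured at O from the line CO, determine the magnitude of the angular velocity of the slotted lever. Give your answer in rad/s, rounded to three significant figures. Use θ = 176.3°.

3.72

ω = 8.105 rad/s (from 1.29 rev/s).
Crank pin A relative to C: A = (d + r cosθ, r sinθ); lever angle φ = atan2(r sinθ, d + r cosθ).
Differentiating tanφ: φ̇ = rω(d cosθ + r)/(d² + r² + 2dr cosθ).
d² + r² + 2dr cosθ = |CA|² = 0.0719183 m²;  d cosθ + r = -0.26698 m.
|ω_lever| = |0.1235·8.105·-0.26698| / 0.0719183 = 3.7161 rad/s.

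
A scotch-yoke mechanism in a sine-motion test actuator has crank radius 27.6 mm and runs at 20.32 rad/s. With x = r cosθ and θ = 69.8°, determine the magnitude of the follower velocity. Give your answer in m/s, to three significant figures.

ω = 20.32 rad/s
x = r cosθ ⇒ ẋ = −rω sinθ.
|v| = rω|sinθ| = 0.0276·20.32·|sin 69.8°| = 0.52634 m/s.

0.526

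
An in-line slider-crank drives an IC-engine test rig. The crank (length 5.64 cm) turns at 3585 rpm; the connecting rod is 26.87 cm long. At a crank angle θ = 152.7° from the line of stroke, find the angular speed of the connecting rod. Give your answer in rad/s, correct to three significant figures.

ω = 375.4 rad/s (converted from 3585 rpm).
The rod makes angle φ with the slider axis where L sinφ = r sinθ; differentiating, L cosφ·φ̇ = r ω cosθ.
L cosφ = √(L² − r² sin²θ) = 0.26745 m.
|ω_rod| = r ω |cosθ| / √(L² − r² sin²θ) = 0.0564·375.4·0.88862/0.26745 = 70.35 rad/s.

70.4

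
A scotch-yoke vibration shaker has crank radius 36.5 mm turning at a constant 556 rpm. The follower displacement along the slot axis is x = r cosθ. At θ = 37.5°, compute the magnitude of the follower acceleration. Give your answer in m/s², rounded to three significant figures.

98.2

ω = 58.22 rad/s (from 556 rpm).
x = r cosθ ⇒ ẍ = −rω² cosθ (ω constant).
|a| = rω²|cosθ| = 0.0365·(58.22)²·|cos 37.5°| = 98.167 m/s².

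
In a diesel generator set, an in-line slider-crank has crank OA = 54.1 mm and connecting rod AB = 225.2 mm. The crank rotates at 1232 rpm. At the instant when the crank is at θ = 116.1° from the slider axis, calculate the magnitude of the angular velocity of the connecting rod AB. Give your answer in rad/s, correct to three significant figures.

ω = 129 rad/s (converted from 1232 rpm).
The rod makes angle φ with the slider axis where L sinφ = r sinθ; differentiating, L cosφ·φ̇ = r ω cosθ.
L cosφ = √(L² − r² sin²θ) = 0.2199 m.
|ω_rod| = r ω |cosθ| / √(L² − r² sin²θ) = 0.0541·129·0.43994/0.2199 = 13.964 rad/s.

14.0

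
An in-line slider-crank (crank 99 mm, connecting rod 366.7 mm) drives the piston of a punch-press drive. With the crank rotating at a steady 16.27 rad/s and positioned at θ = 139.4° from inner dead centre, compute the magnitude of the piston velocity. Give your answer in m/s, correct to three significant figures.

0.830

ω = 16.27 rad/s
For an in-line slider-crank, x = r cosθ + √(L² − r² sin²θ), so v = −rω sinθ·[1 + r cosθ/√(L² − r² sin²θ)].
With r = 0.099 m, L = 0.3667 m, θ = 139.4°: √(L² − r² sin²θ) = 0.361 m.
v = −0.099·16.27·0.65077·[1 + 0.099·-0.75927/0.361] = -0.82996 m/s.
|v| = 0.82996 m/s.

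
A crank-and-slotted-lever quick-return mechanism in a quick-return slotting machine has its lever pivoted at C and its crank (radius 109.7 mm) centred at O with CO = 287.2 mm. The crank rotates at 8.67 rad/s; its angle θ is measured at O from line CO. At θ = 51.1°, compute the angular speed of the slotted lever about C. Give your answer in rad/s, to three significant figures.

ω = 8.67 rad/s
Crank pin A relative to C: A = (d + r cosθ, r sinθ); lever angle φ = atan2(r sinθ, d + r cosθ).
Differentiating tanφ: φ̇ = rω(d cosθ + r)/(d² + r² + 2dr cosθ).
d² + r² + 2dr cosθ = |CA|² = 0.134087 m²;  d cosθ + r = +0.29005 m.
|ω_lever| = |0.1097·8.67·+0.29005| / 0.134087 = 2.0574 rad/s.

2.06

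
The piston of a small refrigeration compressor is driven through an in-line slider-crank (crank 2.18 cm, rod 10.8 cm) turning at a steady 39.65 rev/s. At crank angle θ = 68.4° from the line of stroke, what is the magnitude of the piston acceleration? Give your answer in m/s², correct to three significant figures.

297

ω = 2π·39.6 = 249.1 rad/s
x(θ) = r cosθ + √(L² − r² sin²θ); with ω constant, a = ω²·d²x/dθ².
d²x/dθ² = −r cosθ − r²(cos2θ)/√u − r⁴ sin²2θ/(4u^{3/2}),  u = L² − r² sin²θ = 0.0112532 m².
Substituting r = 0.0218 m, L = 0.108 m, θ = 68.4°: d²x/dθ² = -0.0047815 m.
a = ω²·d²x/dθ² = (249.1)²·(-0.0047815) = -296.76 m/s²;  |a| = 296.76 m/s².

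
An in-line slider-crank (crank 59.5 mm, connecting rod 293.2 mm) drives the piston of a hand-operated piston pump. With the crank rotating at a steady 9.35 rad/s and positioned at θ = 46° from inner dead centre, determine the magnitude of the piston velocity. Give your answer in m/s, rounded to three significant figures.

0.457

ω = 9.35 rad/s
For an in-line slider-crank, x = r cosθ + √(L² − r² sin²θ), so v = −rω sinθ·[1 + r cosθ/√(L² − r² sin²θ)].
With r = 0.0595 m, L = 0.2932 m, θ = 46°: √(L² − r² sin²θ) = 0.29006 m.
v = −0.0595·9.35·0.71934·[1 + 0.0595·0.69466/0.29006] = -0.45721 m/s.
|v| = 0.45721 m/s.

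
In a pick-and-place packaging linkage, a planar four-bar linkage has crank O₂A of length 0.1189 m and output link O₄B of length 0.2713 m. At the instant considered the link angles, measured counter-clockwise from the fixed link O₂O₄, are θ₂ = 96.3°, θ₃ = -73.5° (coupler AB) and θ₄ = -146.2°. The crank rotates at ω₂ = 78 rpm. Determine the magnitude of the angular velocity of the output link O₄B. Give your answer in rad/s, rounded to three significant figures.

ω₂ = 8.168 rad/s (from 78 rpm).
Differentiating the loop-closure r₂e^{iθ₂}+r₃e^{iθ₃}=r₁+r₄e^{iθ₄} gives r₂ω₂e^{iθ₂}+r₃ω₃e^{iθ₃}=r₄ω₄e^{iθ₄}.
Eliminating the other unknown: ω₄ = r₂ω₂ sin(θ₂−θ₃) / [r₄ sin(θ₄−θ₃)].
Numerator sine = +0.17708; denominator sine = -0.95476.
Result = 0.1189·8.168·(+0.17708) / (0.2713·(-0.95476)) = -0.66396 rad/s; magnitude 0.66396 rad/s.

0.664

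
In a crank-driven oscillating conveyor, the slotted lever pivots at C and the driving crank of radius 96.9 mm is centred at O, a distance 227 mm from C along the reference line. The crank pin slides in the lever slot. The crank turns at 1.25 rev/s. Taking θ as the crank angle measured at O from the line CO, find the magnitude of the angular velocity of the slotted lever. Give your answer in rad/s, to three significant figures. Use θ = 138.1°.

1.95

ω = 7.854 rad/s (from 1.25 rev/s).
Crank pin A relative to C: A = (d + r cosθ, r sinθ); lever angle φ = atan2(r sinθ, d + r cosθ).
Differentiating tanφ: φ̇ = rω(d cosθ + r)/(d² + r² + 2dr cosθ).
d² + r² + 2dr cosθ = |CA|² = 0.0281744 m²;  d cosθ + r = -0.072059 m.
|ω_lever| = |0.0969·7.854·-0.072059| / 0.0281744 = 1.9465 rad/s.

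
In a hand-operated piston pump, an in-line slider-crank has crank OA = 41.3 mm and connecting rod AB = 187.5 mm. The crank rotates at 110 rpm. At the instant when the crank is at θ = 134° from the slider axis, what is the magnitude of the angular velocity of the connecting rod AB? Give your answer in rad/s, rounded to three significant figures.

1.79

ω = 11.52 rad/s (converted from 110 rpm).
The rod makes angle φ with the slider axis where L sinφ = r sinθ; differentiating, L cosφ·φ̇ = r ω cosθ.
L cosφ = √(L² − r² sin²θ) = 0.18513 m.
|ω_rod| = r ω |cosθ| / √(L² − r² sin²θ) = 0.0413·11.52·0.69466/0.18513 = 1.7851 rad/s.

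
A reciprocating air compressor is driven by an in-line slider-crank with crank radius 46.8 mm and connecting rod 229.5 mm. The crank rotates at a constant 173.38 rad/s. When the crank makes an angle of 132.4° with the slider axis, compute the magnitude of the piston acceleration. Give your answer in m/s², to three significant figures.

972

ω = 173.4 rad/s
x(θ) = r cosθ + √(L² − r² sin²θ); with ω constant, a = ω²·d²x/dθ².
d²x/dθ² = −r cosθ − r²(cos2θ)/√u − r⁴ sin²2θ/(4u^{3/2}),  u = L² − r² sin²θ = 0.0514759 m².
Substituting r = 0.0468 m, L = 0.2295 m, θ = 132.4°: d²x/dθ² = +0.03233 m.
a = ω²·d²x/dθ² = (173.4)²·(+0.03233) = +971.87 m/s²;  |a| = 971.87 m/s².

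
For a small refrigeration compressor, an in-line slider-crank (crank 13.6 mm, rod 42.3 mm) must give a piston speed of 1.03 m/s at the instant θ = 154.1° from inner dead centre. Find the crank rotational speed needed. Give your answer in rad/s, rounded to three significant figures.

245

For an in-line slider-crank, |v_piston| = rω|sinθ|·[1 + r cosθ/√(L² − r² sin²θ)].
With r = 0.0136 m, L = 0.0423 m, θ = 154.1°: the bracketed kinematic factor |dx/dθ| = 0.0042052 m.
ω = v/|dx/dθ| = 1.03/0.0042052 = 244.94 rad/s.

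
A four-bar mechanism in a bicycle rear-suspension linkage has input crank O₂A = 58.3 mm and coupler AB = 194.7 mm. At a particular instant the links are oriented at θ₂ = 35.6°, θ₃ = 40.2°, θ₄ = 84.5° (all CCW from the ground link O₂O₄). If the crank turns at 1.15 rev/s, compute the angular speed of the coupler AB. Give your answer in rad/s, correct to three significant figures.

2.33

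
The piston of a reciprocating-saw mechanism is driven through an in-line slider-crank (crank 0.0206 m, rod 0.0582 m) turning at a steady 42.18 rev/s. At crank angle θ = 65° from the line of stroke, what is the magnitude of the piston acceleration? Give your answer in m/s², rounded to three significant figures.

275

ω = 2π·42.2 = 265 rad/s
x(θ) = r cosθ + √(L² − r² sin²θ); with ω constant, a = ω²·d²x/dθ².
d²x/dθ² = −r cosθ − r²(cos2θ)/√u − r⁴ sin²2θ/(4u^{3/2}),  u = L² − r² sin²θ = 0.00303867 m².
Substituting r = 0.0206 m, L = 0.0582 m, θ = 65°: d²x/dθ² = -0.0039153 m.
a = ω²·d²x/dθ² = (265)²·(-0.0039153) = -275 m/s²;  |a| = 275 m/s².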